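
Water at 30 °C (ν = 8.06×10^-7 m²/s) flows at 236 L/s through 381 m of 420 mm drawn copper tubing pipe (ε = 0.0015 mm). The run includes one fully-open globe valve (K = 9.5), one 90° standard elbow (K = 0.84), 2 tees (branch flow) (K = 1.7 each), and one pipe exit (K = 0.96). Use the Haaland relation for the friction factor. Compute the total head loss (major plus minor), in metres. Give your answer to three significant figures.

H_L ≈ 3.77 m

V = 4Q/(πD²) = 1.703 m/s; V²/2g = 0.1479 m
Re = 8.88×10^5, ε/D = 3.57×10^-6 → f = 0.01188 (Haaland)
Major: h_f = f(L/D)·V²/2g = 0.01188·907.1·0.1479 = 1.593 m
Minor: ΣK = 14.7; h_m = ΣK·V²/2g = 2.174 m
Total H_L = 1.593 + 2.174 = 3.767 m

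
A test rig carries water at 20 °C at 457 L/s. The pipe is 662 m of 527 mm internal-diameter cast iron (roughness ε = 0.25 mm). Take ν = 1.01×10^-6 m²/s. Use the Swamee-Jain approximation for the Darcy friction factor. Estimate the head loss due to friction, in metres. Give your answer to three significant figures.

h_f ≈ 4.80 m

V = 4Q/(πD²) = 4·0.457/(π·0.527²) = 2.095 m/s
Re = VD/ν = 2.095·0.527/1.01×10^-6 = 1.09×10^6 → turbulent
ε/D = 0.25/527 = 4.74×10^-4
Swamee-Jain: f = 0.01708
h_f = f(L/D)V²/(2g) = 0.01708·(662/0.527)·2.095²/(2·9.81) = 4.800 m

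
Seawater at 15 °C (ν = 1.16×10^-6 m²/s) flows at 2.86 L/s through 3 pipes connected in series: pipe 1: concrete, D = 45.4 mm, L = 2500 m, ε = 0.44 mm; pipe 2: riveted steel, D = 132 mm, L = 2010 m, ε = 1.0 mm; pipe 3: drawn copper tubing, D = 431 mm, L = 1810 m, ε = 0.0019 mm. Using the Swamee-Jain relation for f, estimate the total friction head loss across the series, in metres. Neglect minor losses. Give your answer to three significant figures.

Pipe 1: V = 1.767 m/s, Re = 6.91×10^4, ε/D = 0.00969, f = 0.03870, h_1 = f(L/D)V²/2g = 339.0 m
Pipe 2: V = 0.2090 m/s, Re = 2.38×10^4, ε/D = 0.00758, f = 0.03793, h_2 = f(L/D)V²/2g = 1.286 m
Pipe 3: V = 0.01960 m/s, Re = 7280, ε/D = 4.41×10^-6, f = 0.03387, h_3 = f(L/D)V²/2g = 0.002786 m
Series → Q common, losses add: H = Σh = 340.3 m

H ≈ 340 m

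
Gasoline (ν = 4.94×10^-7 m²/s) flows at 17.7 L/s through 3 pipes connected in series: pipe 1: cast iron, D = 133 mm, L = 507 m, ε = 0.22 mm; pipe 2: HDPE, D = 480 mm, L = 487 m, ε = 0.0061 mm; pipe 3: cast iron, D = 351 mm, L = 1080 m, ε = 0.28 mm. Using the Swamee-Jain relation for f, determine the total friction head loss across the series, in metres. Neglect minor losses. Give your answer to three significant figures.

H ≈ 7.38 m

Pipe 1: V = 1.274 m/s, Re = 3.43×10^5, ε/D = 0.00165, f = 0.02303, h_1 = f(L/D)V²/2g = 7.262 m
Pipe 2: V = 0.09781 m/s, Re = 9.50×10^4, ε/D = 1.27×10^-5, f = 0.01813, h_2 = f(L/D)V²/2g = 0.008970 m
Pipe 3: V = 0.1829 m/s, Re = 1.30×10^5, ε/D = 7.98×10^-4, f = 0.02107, h_3 = f(L/D)V²/2g = 0.1105 m
Series → Q common, losses add: H = Σh = 7.381 m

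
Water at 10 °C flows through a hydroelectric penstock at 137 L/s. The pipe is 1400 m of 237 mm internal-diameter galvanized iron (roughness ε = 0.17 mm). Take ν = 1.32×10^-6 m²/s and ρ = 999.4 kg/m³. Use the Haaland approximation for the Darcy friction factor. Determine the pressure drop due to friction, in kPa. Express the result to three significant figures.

V = 4Q/(πD²) = 4·0.137/(π·0.237²) = 3.106 m/s
Re = VD/ν = 3.106·0.237/1.32×10^-6 = 5.58×10^5 → turbulent
ε/D = 0.17/237 = 7.17×10^-4
Haaland: f = 0.01877
h_f = f(L/D)V²/(2g) = 0.01877·(1400/0.237)·3.106²/(2·9.81) = 54.50 m
Δp = ρg·h_f = 999.4·9.81·54.50 = 534.3 kPa

Δp ≈ 534 kPa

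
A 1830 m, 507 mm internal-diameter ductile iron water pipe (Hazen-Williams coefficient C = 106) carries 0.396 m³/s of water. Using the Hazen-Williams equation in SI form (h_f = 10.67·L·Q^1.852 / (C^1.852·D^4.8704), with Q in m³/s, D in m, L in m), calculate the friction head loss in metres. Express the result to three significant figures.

h_f ≈ 17.0 m

h_f = 10.67·1830·0.396^1.852 / (106^1.852·0.507^4.8704) = 17.04 m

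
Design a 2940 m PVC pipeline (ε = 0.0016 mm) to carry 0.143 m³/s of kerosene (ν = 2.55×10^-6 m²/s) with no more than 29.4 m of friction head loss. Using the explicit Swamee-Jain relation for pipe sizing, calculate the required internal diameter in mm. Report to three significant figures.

D ≈ 308 mm

Swamee-Jain (Type III): D = 0.66·[ε^1.25·(LQ²/(gh_f))^4.75 + ν·Q^9.4·(L/(gh_f))^5.2]^0.04
LQ²/(gh_f) = 0.2085; L/(gh_f) = 10.19
Term 1 = ε^1.25·(…)^4.75 = 3.31×10^-11; Term 2 = ν·Q^9.4·(…)^5.2 = 5.13×10^-9
D = 0.66·(3.31×10^-11 + 5.13×10^-9)^0.04 = 0.3076 m = 308 mm
Check: V = 1.92 m/s, Re = 2.32×10^5, f = 0.01514, h_f = 27.3 m ≈ 29.4 m ✓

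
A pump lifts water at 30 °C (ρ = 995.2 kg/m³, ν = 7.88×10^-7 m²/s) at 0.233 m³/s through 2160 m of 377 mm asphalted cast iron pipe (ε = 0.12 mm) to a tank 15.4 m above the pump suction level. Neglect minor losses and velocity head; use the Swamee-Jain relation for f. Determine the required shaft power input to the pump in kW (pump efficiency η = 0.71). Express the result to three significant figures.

P_shaft ≈ 114 kW

V = 4Q/(πD²) = 2.087 m/s; Re = 9.99×10^5; ε/D = 3.18×10^-4; f = 0.01592
h_f = f(L/D)V²/2g = 20.25 m
Total head H = z + h_f = 15.4 + 20.25 = 35.65 m
P_hyd = ρgQH = 995.2·9.81·0.233·35.65 = 81.10 kW
P_shaft = P_hyd/η = 81.10/0.71 = 114.2 kW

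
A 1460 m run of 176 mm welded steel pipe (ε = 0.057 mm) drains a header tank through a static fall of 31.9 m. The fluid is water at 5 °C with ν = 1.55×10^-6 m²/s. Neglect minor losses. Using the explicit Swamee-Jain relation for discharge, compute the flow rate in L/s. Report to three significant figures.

Swamee-Jain (Type II): Q = -0.965·√(gD⁵h_f/L)·ln[ε/(3.7D) + √(3.17ν²L/(gD³h_f))]
√(gD⁵h_f/L) = √(9.81·0.176⁵·31.9/1460) = 0.006016
ε/(3.7D) = 8.75×10^-5; √(3.17ν²L/(gD³h_f)) = 8.07×10^-5
Q = -0.965·0.006016·ln(1.683×10^-4) = 0.05045 m³/s
Check: V = 2.07 m/s, Re = 2.35×10^5, f = 0.01763, h_f = 32.1 m ≈ 31.9 m ✓

Q ≈ 50.5 L/s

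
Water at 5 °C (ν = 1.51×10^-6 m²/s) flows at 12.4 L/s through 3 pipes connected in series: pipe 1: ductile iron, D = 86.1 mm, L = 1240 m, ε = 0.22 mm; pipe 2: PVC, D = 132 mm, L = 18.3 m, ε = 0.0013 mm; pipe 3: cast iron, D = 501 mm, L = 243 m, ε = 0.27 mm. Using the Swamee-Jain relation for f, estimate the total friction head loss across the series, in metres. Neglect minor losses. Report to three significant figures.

Pipe 1: V = 2.130 m/s, Re = 1.21×10^5, ε/D = 0.00256, f = 0.02645, h_1 = f(L/D)V²/2g = 88.07 m
Pipe 2: V = 0.9061 m/s, Re = 7.92×10^4, ε/D = 9.85×10^-6, f = 0.01882, h_2 = f(L/D)V²/2g = 0.1092 m
Pipe 3: V = 0.06290 m/s, Re = 2.09×10^4, ε/D = 5.39×10^-4, f = 0.02686, h_3 = f(L/D)V²/2g = 0.002627 m
Series → Q common, losses add: H = Σh = 88.19 m

H ≈ 88.2 m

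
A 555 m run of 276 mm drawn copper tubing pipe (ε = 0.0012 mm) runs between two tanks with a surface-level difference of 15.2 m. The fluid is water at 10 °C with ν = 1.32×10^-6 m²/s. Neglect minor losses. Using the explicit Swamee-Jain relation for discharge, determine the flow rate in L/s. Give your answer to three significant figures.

Q ≈ 207 L/s

Swamee-Jain (Type II): Q = -0.965·√(gD⁵h_f/L)·ln[ε/(3.7D) + √(3.17ν²L/(gD³h_f))]
√(gD⁵h_f/L) = √(9.81·0.276⁵·15.2/555) = 0.02074
ε/(3.7D) = 1.18×10^-6; √(3.17ν²L/(gD³h_f)) = 3.13×10^-5
Q = -0.965·0.02074·ln(3.245×10^-5) = 0.2069 m³/s
Check: V = 3.46 m/s, Re = 7.23×10^5, f = 0.01236, h_f = 15.1 m ≈ 15.2 m ✓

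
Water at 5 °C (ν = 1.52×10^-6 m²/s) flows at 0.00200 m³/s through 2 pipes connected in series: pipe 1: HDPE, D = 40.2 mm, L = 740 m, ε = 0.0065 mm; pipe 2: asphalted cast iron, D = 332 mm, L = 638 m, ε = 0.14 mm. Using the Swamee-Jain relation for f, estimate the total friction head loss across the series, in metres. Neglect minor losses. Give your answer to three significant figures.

Pipe 1: V = 1.576 m/s, Re = 4.17×10^4, ε/D = 1.62×10^-4, f = 0.02223, h_1 = f(L/D)V²/2g = 51.78 m
Pipe 2: V = 0.02310 m/s, Re = 5050, ε/D = 4.22×10^-4, f = 0.03828, h_2 = f(L/D)V²/2g = 0.002001 m
Series → Q common, losses add: H = Σh = 51.78 m

H ≈ 51.8 m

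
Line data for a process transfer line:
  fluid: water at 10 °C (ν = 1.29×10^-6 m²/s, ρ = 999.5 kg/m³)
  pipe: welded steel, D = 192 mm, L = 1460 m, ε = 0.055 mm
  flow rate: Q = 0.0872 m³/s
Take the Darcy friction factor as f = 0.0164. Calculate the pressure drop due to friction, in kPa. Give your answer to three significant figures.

V = 4Q/(πD²) = 4·0.0872/(π·0.192²) = 3.012 m/s
h_f = f(L/D)V²/(2g) = 0.01640·(1460/0.192)·3.012²/(2·9.81) = 57.66 m
Δp = ρg·h_f = 999.5·9.81·57.66 = 565.3 kPa

Δp ≈ 565 kPa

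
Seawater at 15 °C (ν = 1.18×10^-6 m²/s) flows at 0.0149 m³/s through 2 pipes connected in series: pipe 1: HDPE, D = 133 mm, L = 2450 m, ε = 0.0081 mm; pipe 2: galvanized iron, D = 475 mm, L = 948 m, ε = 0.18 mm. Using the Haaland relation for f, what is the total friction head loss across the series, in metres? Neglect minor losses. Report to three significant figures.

Pipe 1: V = 1.072 m/s, Re = 1.21×10^5, ε/D = 6.09×10^-5, f = 0.01743, h_1 = f(L/D)V²/2g = 18.83 m
Pipe 2: V = 0.08408 m/s, Re = 3.38×10^4, ε/D = 3.79×10^-4, f = 0.02358, h_2 = f(L/D)V²/2g = 0.01696 m
Series → Q common, losses add: H = Σh = 18.84 m

H ≈ 18.8 m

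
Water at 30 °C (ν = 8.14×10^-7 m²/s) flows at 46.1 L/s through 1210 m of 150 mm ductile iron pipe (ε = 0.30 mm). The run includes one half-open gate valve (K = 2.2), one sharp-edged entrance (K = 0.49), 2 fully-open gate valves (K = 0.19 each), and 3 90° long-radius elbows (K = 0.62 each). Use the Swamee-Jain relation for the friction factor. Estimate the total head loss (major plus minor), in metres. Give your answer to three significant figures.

V = 4Q/(πD²) = 2.609 m/s; V²/2g = 0.3469 m
Re = 4.81×10^5, ε/D = 0.00200 → f = 0.02392 (Swamee-Jain)
Major: h_f = f(L/D)·V²/2g = 0.02392·8067·0.3469 = 66.92 m
Minor: ΣK = 4.93; h_m = ΣK·V²/2g = 1.710 m
Total H_L = 66.92 + 1.710 = 68.63 m

H_L ≈ 68.6 m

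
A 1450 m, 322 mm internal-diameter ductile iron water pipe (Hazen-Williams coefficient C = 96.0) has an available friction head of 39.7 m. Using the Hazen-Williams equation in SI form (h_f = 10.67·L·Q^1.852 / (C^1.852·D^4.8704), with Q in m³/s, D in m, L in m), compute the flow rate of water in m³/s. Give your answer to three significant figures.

Q ≈ 0.195 m³/s

Rearranging: Q = [h_f·C^1.852·D^4.8704 / (10.67·L)]^(1/1.852)
Q = [39.7·96.0^1.852·0.322^4.8704 / (10.67·1450)]^0.540 = 0.1946 m³/s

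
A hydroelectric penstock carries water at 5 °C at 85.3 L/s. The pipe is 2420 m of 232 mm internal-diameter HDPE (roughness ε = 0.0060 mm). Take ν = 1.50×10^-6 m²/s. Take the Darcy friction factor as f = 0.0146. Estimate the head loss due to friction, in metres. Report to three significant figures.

V = 4Q/(πD²) = 4·0.0853/(π·0.232²) = 2.018 m/s
h_f = f(L/D)V²/(2g) = 0.01460·(2420/0.232)·2.018²/(2·9.81) = 31.60 m

h_f ≈ 31.6 m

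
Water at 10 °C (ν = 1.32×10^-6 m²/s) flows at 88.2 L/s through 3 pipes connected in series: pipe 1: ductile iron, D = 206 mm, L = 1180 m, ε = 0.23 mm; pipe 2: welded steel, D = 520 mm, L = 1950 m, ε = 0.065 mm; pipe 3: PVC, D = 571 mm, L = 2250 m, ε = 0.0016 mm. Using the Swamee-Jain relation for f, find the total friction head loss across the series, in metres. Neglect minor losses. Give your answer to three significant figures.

H ≈ 43.8 m

Pipe 1: V = 2.646 m/s, Re = 4.13×10^5, ε/D = 0.00112, f = 0.02097, h_1 = f(L/D)V²/2g = 42.87 m
Pipe 2: V = 0.4153 m/s, Re = 1.64×10^5, ε/D = 1.25×10^-4, f = 0.01711, h_2 = f(L/D)V²/2g = 0.5639 m
Pipe 3: V = 0.3444 m/s, Re = 1.49×10^5, ε/D = 2.80×10^-6, f = 0.01648, h_3 = f(L/D)V²/2g = 0.3928 m
Series → Q common, losses add: H = Σh = 43.83 m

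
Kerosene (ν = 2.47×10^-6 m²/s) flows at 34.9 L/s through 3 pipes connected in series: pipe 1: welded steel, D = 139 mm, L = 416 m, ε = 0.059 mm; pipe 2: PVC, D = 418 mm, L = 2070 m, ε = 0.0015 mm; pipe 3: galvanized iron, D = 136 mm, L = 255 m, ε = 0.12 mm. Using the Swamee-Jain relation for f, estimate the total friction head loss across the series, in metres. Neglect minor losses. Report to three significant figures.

Pipe 1: V = 2.300 m/s, Re = 1.29×10^5, ε/D = 4.24×10^-4, f = 0.01943, h_1 = f(L/D)V²/2g = 15.67 m
Pipe 2: V = 0.2543 m/s, Re = 4.30×10^4, ε/D = 3.59×10^-6, f = 0.02149, h_2 = f(L/D)V²/2g = 0.3509 m
Pipe 3: V = 2.402 m/s, Re = 1.32×10^5, ε/D = 8.82×10^-4, f = 0.02137, h_3 = f(L/D)V²/2g = 11.79 m
Series → Q common, losses add: H = Σh = 27.81 m

H ≈ 27.8 m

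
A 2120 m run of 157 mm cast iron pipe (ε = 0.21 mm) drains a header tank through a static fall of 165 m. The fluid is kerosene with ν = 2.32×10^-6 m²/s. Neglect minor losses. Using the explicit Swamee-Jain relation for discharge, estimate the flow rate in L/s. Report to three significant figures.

Q ≈ 63.7 L/s

Swamee-Jain (Type II): Q = -0.965·√(gD⁵h_f/L)·ln[ε/(3.7D) + √(3.17ν²L/(gD³h_f))]
√(gD⁵h_f/L) = √(9.81·0.157⁵·165/2120) = 0.008534
ε/(3.7D) = 3.62×10^-4; √(3.17ν²L/(gD³h_f)) = 7.60×10^-5
Q = -0.965·0.008534·ln(4.375×10^-4) = 0.06370 m³/s
Check: V = 3.29 m/s, Re = 2.23×10^5, f = 0.02232, h_f = 166 m ≈ 165 m ✓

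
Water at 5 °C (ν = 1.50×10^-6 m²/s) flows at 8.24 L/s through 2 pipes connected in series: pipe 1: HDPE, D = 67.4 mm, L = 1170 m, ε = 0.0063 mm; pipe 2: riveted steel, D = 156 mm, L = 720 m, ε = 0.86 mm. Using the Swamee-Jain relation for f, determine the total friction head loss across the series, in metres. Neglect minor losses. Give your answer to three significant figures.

Pipe 1: V = 2.309 m/s, Re = 1.04×10^5, ε/D = 9.35×10^-5, f = 0.01829, h_1 = f(L/D)V²/2g = 86.31 m
Pipe 2: V = 0.4311 m/s, Re = 4.48×10^4, ε/D = 0.00551, f = 0.03355, h_2 = f(L/D)V²/2g = 1.467 m
Series → Q common, losses add: H = Σh = 87.78 m

H ≈ 87.8 m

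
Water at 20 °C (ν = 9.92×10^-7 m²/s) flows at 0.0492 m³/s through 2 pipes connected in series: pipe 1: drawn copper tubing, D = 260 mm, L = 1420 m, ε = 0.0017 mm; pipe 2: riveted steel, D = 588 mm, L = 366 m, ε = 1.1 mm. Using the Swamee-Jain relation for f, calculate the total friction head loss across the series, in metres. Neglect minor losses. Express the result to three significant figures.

H ≈ 3.62 m

Pipe 1: V = 0.9267 m/s, Re = 2.43×10^5, ε/D = 6.54×10^-6, f = 0.01503, h_1 = f(L/D)V²/2g = 3.592 m
Pipe 2: V = 0.1812 m/s, Re = 1.07×10^5, ε/D = 0.00187, f = 0.02488, h_2 = f(L/D)V²/2g = 0.02591 m
Series → Q common, losses add: H = Σh = 3.618 m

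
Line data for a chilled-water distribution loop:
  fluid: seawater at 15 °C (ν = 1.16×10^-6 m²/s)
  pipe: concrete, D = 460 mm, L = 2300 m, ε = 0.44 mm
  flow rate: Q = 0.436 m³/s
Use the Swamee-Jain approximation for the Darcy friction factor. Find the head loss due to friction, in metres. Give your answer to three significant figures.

h_f ≈ 34.8 m

V = 4Q/(πD²) = 4·0.436/(π·0.460²) = 2.623 m/s
Re = VD/ν = 2.623·0.460/1.16×10^-6 = 1.04×10^6 → turbulent
ε/D = 0.44/460 = 9.57×10^-4
Swamee-Jain: f = 0.01982
h_f = f(L/D)V²/(2g) = 0.01982·(2300/0.460)·2.623²/(2·9.81) = 34.76 m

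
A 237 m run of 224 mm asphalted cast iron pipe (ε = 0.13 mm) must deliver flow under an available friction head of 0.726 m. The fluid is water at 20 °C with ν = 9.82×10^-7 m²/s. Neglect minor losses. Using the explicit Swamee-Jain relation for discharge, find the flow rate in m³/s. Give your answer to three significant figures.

Swamee-Jain (Type II): Q = -0.965·√(gD⁵h_f/L)·ln[ε/(3.7D) + √(3.17ν²L/(gD³h_f))]
√(gD⁵h_f/L) = √(9.81·0.224⁵·0.726/237) = 0.004117
ε/(3.7D) = 1.57×10^-4; √(3.17ν²L/(gD³h_f)) = 9.51×10^-5
Q = -0.965·0.004117·ln(2.520×10^-4) = 0.03292 m³/s
Check: V = 0.835 m/s, Re = 1.91×10^5, f = 0.01942, h_f = 0.731 m ≈ 0.726 m ✓

Q ≈ 0.0329 m³/s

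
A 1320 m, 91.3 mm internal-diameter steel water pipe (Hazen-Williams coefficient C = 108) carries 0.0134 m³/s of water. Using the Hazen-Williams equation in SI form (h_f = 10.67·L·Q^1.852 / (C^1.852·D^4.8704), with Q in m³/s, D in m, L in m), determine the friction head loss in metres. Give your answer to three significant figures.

h_f = 10.67·1320·0.0134^1.852 / (108^1.852·0.0913^4.8704) = 94.88 m

h_f ≈ 94.9 m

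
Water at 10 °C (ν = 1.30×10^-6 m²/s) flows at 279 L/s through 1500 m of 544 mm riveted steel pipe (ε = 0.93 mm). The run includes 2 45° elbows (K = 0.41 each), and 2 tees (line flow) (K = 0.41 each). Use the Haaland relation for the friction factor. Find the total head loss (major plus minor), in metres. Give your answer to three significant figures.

H_L ≈ 4.75 m

V = 4Q/(πD²) = 1.200 m/s; V²/2g = 0.07344 m
Re = 5.02×10^5, ε/D = 0.00171 → f = 0.02288 (Haaland)
Major: h_f = f(L/D)·V²/2g = 0.02288·2757·0.07344 = 4.632 m
Minor: ΣK = 1.64; h_m = ΣK·V²/2g = 0.1204 m
Total H_L = 4.632 + 0.1204 = 4.753 m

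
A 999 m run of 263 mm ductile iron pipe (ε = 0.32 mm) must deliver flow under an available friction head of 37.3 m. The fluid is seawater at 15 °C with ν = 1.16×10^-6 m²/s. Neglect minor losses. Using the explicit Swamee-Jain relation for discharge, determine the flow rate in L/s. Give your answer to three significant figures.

Q ≈ 165 L/s

Swamee-Jain (Type II): Q = -0.965·√(gD⁵h_f/L)·ln[ε/(3.7D) + √(3.17ν²L/(gD³h_f))]
√(gD⁵h_f/L) = √(9.81·0.263⁵·37.3/999) = 0.02147
ε/(3.7D) = 3.29×10^-4; √(3.17ν²L/(gD³h_f)) = 2.53×10^-5
Q = -0.965·0.02147·ln(3.541×10^-4) = 0.1646 m³/s
Check: V = 3.03 m/s, Re = 6.87×10^5, f = 0.02109, h_f = 37.5 m ≈ 37.3 m ✓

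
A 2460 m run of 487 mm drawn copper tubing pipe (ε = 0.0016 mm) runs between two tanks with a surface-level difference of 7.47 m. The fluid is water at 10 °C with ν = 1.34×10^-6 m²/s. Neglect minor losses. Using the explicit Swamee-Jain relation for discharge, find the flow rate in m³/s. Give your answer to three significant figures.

Swamee-Jain (Type II): Q = -0.965·√(gD⁵h_f/L)·ln[ε/(3.7D) + √(3.17ν²L/(gD³h_f))]
√(gD⁵h_f/L) = √(9.81·0.487⁵·7.47/2460) = 0.02857
ε/(3.7D) = 8.88×10^-7; √(3.17ν²L/(gD³h_f)) = 4.07×10^-5
Q = -0.965·0.02857·ln(4.156×10^-5) = 0.2781 m³/s
Check: V = 1.49 m/s, Re = 5.43×10^5, f = 0.01296, h_f = 7.44 m ≈ 7.47 m ✓

Q ≈ 0.278 m³/s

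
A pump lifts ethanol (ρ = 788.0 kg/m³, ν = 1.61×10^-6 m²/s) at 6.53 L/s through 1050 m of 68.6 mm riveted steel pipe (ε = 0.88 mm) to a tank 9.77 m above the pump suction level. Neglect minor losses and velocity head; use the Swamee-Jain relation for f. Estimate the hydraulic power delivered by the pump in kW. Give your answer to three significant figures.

P_hyd ≈ 5.69 kW

V = 4Q/(πD²) = 1.767 m/s; Re = 7.53×10^4; ε/D = 0.0128; f = 0.04228
h_f = f(L/D)V²/2g = 103.0 m
Total head H = z + h_f = 9.77 + 103.0 = 112.7 m
P_hyd = ρgQH = 788.0·9.81·0.00653·112.7 = 5.690 kW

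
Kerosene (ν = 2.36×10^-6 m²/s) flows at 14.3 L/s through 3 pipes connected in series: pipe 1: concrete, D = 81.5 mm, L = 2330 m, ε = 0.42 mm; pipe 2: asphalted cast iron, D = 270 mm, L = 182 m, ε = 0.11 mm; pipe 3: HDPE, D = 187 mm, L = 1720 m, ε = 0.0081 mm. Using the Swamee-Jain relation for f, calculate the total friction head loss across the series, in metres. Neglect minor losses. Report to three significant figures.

H ≈ 352 m

Pipe 1: V = 2.741 m/s, Re = 9.47×10^4, ε/D = 0.00515, f = 0.03188, h_1 = f(L/D)V²/2g = 349.0 m
Pipe 2: V = 0.2498 m/s, Re = 2.86×10^4, ε/D = 4.07×10^-4, f = 0.02482, h_2 = f(L/D)V²/2g = 0.05320 m
Pipe 3: V = 0.5207 m/s, Re = 4.13×10^4, ε/D = 4.33×10^-5, f = 0.02185, h_3 = f(L/D)V²/2g = 2.777 m
Series → Q common, losses add: H = Σh = 351.9 m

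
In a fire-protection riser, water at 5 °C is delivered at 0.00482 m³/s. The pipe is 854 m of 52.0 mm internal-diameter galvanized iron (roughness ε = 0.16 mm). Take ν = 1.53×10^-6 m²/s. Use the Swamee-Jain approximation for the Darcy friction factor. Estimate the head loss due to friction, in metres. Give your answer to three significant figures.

h_f ≈ 122 m

V = 4Q/(πD²) = 4·0.00482/(π·0.0520²) = 2.270 m/s
Re = VD/ν = 2.270·0.0520/1.53×10^-6 = 7.71×10^4 → turbulent
ε/D = 0.16/52.0 = 0.00308
Swamee-Jain: f = 0.02826
h_f = f(L/D)V²/(2g) = 0.02826·(854/0.0520)·2.270²/(2·9.81) = 121.8 m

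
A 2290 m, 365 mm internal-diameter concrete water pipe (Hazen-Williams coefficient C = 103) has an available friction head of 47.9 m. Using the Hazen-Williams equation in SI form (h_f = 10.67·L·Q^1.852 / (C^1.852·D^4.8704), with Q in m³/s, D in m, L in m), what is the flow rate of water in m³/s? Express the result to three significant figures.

Rearranging: Q = [h_f·C^1.852·D^4.8704 / (10.67·L)]^(1/1.852)
Q = [47.9·103^1.852·0.365^4.8704 / (10.67·2290)]^0.540 = 0.2510 m³/s

Q ≈ 0.251 m³/s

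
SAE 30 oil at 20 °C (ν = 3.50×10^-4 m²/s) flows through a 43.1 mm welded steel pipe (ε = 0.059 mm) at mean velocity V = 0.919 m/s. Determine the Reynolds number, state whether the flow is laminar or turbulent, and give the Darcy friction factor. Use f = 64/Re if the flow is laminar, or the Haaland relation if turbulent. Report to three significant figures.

Re ≈ 113; laminar; f = 64/Re ≈ 0.566

Re = VD/ν = 0.9190·0.0431/3.50×10^-4 = 113
Re < 2300 → laminar → f = 64/Re = 0.5655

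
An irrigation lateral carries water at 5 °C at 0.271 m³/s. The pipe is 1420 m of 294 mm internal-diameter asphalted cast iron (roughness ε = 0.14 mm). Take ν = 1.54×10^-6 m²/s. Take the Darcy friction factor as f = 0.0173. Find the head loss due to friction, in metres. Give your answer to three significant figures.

V = 4Q/(πD²) = 4·0.271/(π·0.294²) = 3.992 m/s
h_f = f(L/D)V²/(2g) = 0.01730·(1420/0.294)·3.992²/(2·9.81) = 67.87 m

h_f ≈ 67.9 m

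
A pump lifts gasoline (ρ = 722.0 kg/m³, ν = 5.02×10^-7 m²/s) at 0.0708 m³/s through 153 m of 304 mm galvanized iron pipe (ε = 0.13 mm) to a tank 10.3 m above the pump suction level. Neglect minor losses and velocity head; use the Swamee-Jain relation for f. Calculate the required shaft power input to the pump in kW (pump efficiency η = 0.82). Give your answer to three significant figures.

P_shaft ≈ 6.55 kW

V = 4Q/(πD²) = 0.9754 m/s; Re = 5.91×10^5; ε/D = 4.28×10^-4; f = 0.01716
h_f = f(L/D)V²/2g = 0.4187 m
Total head H = z + h_f = 10.3 + 0.4187 = 10.72 m
P_hyd = ρgQH = 722.0·9.81·0.0708·10.72 = 5.375 kW
P_shaft = P_hyd/η = 5.375/0.82 = 6.555 kW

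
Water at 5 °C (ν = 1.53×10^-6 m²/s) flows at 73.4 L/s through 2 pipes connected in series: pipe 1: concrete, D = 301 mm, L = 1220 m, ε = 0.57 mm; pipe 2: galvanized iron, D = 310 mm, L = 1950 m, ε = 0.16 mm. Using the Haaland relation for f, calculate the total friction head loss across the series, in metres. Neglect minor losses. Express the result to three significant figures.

H ≈ 10.9 m

Pipe 1: V = 1.032 m/s, Re = 2.03×10^5, ε/D = 0.00189, f = 0.02393, h_1 = f(L/D)V²/2g = 5.261 m
Pipe 2: V = 0.9725 m/s, Re = 1.97×10^5, ε/D = 5.16×10^-4, f = 0.01875, h_2 = f(L/D)V²/2g = 5.684 m
Series → Q common, losses add: H = Σh = 10.94 m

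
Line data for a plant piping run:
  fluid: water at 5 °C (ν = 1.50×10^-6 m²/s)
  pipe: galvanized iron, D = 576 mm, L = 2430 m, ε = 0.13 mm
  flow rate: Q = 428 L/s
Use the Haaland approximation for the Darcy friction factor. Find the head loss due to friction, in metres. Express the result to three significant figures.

V = 4Q/(πD²) = 4·0.428/(π·0.576²) = 1.643 m/s
Re = VD/ν = 1.643·0.576/1.50×10^-6 = 6.31×10^5 → turbulent
ε/D = 0.13/576 = 2.26×10^-4
Haaland: f = 0.01527
h_f = f(L/D)V²/(2g) = 0.01527·(2430/0.576)·1.643²/(2·9.81) = 8.857 m

h_f ≈ 8.86 m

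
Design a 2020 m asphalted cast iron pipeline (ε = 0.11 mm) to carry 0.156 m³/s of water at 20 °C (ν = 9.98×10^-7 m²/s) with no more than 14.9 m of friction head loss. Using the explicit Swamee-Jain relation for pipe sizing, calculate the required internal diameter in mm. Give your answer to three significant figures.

D ≈ 344 mm

Swamee-Jain (Type III): D = 0.66·[ε^1.25·(LQ²/(gh_f))^4.75 + ν·Q^9.4·(L/(gh_f))^5.2]^0.04
LQ²/(gh_f) = 0.3363; L/(gh_f) = 13.82
Term 1 = ε^1.25·(…)^4.75 = 6.36×10^-8; Term 2 = ν·Q^9.4·(…)^5.2 = 2.21×10^-8
D = 0.66·(6.36×10^-8 + 2.21×10^-8)^0.04 = 0.3443 m = 344 mm
Check: V = 1.68 m/s, Re = 5.78×10^5, f = 0.01637, h_f = 13.8 m ≈ 14.9 m ✓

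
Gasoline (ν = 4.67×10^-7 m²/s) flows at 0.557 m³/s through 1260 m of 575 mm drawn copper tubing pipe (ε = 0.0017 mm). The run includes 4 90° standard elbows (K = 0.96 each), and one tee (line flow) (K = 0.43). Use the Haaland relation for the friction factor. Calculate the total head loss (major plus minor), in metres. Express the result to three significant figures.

H_L ≈ 6.14 m

V = 4Q/(πD²) = 2.145 m/s; V²/2g = 0.2345 m
Re = 2.64×10^6, ε/D = 2.96×10^-6 → f = 0.01000 (Haaland)
Major: h_f = f(L/D)·V²/2g = 0.01000·2191·0.2345 = 5.139 m
Minor: ΣK = 4.27; h_m = ΣK·V²/2g = 1.001 m
Total H_L = 5.139 + 1.001 = 6.140 m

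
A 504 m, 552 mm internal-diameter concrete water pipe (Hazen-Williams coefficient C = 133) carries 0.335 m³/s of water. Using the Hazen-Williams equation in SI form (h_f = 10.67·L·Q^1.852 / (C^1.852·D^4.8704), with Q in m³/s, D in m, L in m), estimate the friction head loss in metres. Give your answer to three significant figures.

h_f ≈ 1.49 m

h_f = 10.67·504·0.335^1.852 / (133^1.852·0.552^4.8704) = 1.494 m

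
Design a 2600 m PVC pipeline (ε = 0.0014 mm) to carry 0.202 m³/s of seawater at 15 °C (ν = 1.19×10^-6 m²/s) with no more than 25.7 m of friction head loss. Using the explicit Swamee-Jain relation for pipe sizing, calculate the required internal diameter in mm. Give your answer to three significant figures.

D ≈ 341 mm

Swamee-Jain (Type III): D = 0.66·[ε^1.25·(LQ²/(gh_f))^4.75 + ν·Q^9.4·(L/(gh_f))^5.2]^0.04
LQ²/(gh_f) = 0.4208; L/(gh_f) = 10.31
Term 1 = ε^1.25·(…)^4.75 = 7.89×10^-10; Term 2 = ν·Q^9.4·(…)^5.2 = 6.54×10^-8
D = 0.66·(7.89×10^-10 + 6.54×10^-8)^0.04 = 0.3407 m = 341 mm
Check: V = 2.22 m/s, Re = 6.34×10^5, f = 0.01263, h_f = 24.1 m ≈ 25.7 m ✓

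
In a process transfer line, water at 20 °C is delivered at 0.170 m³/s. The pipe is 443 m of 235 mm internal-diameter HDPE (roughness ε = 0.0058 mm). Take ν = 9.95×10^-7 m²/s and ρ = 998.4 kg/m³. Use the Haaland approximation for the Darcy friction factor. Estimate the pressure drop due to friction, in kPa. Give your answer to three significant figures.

V = 4Q/(πD²) = 4·0.170/(π·0.235²) = 3.919 m/s
Re = VD/ν = 3.919·0.235/9.95×10^-7 = 9.26×10^5 → turbulent
ε/D = 0.0058/235 = 2.47×10^-5
Haaland: f = 0.01218
h_f = f(L/D)V²/(2g) = 0.01218·(443/0.235)·3.919²/(2·9.81) = 17.98 m
Δp = ρg·h_f = 998.4·9.81·17.98 = 176.1 kPa

Δp ≈ 176 kPa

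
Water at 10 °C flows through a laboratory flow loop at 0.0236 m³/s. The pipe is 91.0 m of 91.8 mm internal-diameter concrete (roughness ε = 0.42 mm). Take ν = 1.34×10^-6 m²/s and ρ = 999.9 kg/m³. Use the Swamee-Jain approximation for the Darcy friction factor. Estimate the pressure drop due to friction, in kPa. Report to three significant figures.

Δp ≈ 190 kPa

V = 4Q/(πD²) = 4·0.0236/(π·0.0918²) = 3.566 m/s
Re = VD/ν = 3.566·0.0918/1.34×10^-6 = 2.44×10^5 → turbulent
ε/D = 0.42/91.8 = 0.00458
Swamee-Jain: f = 0.03014
h_f = f(L/D)V²/(2g) = 0.03014·(91.0/0.0918)·3.566²/(2·9.81) = 19.36 m
Δp = ρg·h_f = 999.9·9.81·19.36 = 189.9 kPa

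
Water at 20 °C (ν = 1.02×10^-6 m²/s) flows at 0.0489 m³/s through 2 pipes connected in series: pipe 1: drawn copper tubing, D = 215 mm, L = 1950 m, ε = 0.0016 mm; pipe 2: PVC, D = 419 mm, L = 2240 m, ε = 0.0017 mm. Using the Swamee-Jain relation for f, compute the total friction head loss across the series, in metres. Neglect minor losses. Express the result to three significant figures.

H ≈ 12.8 m

Pipe 1: V = 1.347 m/s, Re = 2.84×10^5, ε/D = 7.44×10^-6, f = 0.01461, h_1 = f(L/D)V²/2g = 12.25 m
Pipe 2: V = 0.3546 m/s, Re = 1.46×10^5, ε/D = 4.06×10^-6, f = 0.01657, h_2 = f(L/D)V²/2g = 0.5678 m
Series → Q common, losses add: H = Σh = 12.82 m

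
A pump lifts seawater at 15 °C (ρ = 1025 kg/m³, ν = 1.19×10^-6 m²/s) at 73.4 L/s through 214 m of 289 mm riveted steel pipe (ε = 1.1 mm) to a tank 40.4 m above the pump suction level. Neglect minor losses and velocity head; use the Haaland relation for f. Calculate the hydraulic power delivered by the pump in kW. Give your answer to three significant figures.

P_hyd ≈ 30.8 kW

V = 4Q/(πD²) = 1.119 m/s; Re = 2.72×10^5; ε/D = 0.00381; f = 0.02844
h_f = f(L/D)V²/2g = 1.344 m
Total head H = z + h_f = 40.4 + 1.344 = 41.74 m
P_hyd = ρgQH = 1025·9.81·0.0734·41.74 = 30.81 kW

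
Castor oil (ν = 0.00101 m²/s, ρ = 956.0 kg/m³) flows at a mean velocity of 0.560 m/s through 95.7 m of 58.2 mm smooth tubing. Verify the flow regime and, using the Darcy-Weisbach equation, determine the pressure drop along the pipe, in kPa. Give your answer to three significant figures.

Re = VD/ν = 0.560·0.05820/0.00101 = 32.3 → laminar (Re < 2300)
f = 64/Re = 1.983
h_f = f(L/D)V²/(2g) = 1.983·(95.7/0.05820)·0.560²/(2·9.81) = 52.13 m
Δp = ρg·h_f = 956.0·9.81·52.13 = 488.9 kPa

Δp ≈ 489 kPa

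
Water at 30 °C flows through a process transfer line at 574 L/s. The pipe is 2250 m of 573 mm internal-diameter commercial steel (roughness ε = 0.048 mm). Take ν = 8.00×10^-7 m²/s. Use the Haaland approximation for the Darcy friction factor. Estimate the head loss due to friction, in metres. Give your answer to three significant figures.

V = 4Q/(πD²) = 4·0.574/(π·0.573²) = 2.226 m/s
Re = VD/ν = 2.226·0.573/8.00×10^-7 = 1.59×10^6 → turbulent
ε/D = 0.048/573 = 8.38×10^-5
Haaland: f = 0.01261
h_f = f(L/D)V²/(2g) = 0.01261·(2250/0.573)·2.226²/(2·9.81) = 12.51 m

h_f ≈ 12.5 m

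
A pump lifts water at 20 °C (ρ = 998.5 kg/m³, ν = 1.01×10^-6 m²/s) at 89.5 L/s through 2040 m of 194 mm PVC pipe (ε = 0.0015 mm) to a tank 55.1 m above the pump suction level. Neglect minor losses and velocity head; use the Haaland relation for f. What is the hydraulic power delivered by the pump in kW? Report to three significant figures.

P_hyd ≈ 103 kW

V = 4Q/(πD²) = 3.028 m/s; Re = 5.82×10^5; ε/D = 7.73×10^-6; f = 0.01281
h_f = f(L/D)V²/2g = 62.96 m
Total head H = z + h_f = 55.1 + 62.96 = 118.1 m
P_hyd = ρgQH = 998.5·9.81·0.0895·118.1 = 103.5 kW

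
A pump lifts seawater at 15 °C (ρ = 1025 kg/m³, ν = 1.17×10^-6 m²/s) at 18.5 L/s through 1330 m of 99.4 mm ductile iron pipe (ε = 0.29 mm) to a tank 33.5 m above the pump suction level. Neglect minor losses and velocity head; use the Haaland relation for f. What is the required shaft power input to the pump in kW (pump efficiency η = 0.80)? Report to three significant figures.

P_shaft ≈ 31.8 kW

V = 4Q/(πD²) = 2.384 m/s; Re = 2.03×10^5; ε/D = 0.00292; f = 0.02662
h_f = f(L/D)V²/2g = 103.2 m
Total head H = z + h_f = 33.5 + 103.2 = 136.7 m
P_hyd = ρgQH = 1025·9.81·0.0185·136.7 = 25.42 kW
P_shaft = P_hyd/η = 25.42/0.80 = 31.78 kW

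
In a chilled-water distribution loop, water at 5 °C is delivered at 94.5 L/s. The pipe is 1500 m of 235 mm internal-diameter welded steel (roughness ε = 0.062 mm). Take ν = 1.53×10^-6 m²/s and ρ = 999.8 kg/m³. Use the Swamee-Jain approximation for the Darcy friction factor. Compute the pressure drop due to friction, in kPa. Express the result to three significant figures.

Δp ≈ 252 kPa

V = 4Q/(πD²) = 4·0.0945/(π·0.235²) = 2.179 m/s
Re = VD/ν = 2.179·0.235/1.53×10^-6 = 3.35×10^5 → turbulent
ε/D = 0.062/235 = 2.64×10^-4
Swamee-Jain: f = 0.01663
h_f = f(L/D)V²/(2g) = 0.01663·(1500/0.235)·2.179²/(2·9.81) = 25.68 m
Δp = ρg·h_f = 999.8·9.81·25.68 = 251.8 kPa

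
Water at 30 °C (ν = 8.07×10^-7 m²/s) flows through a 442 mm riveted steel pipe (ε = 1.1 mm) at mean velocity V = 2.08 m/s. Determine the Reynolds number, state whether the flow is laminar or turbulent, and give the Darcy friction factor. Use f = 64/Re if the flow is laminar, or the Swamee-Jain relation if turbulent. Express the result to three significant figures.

Re ≈ 1.14×10^6; turbulent; f ≈ 0.0250

Re = VD/ν = 2.080·0.442/8.07×10^-7 = 1.14×10^6
Re > 4000 → turbulent; ε/D = 0.00249
Swamee-Jain: f = 0.02505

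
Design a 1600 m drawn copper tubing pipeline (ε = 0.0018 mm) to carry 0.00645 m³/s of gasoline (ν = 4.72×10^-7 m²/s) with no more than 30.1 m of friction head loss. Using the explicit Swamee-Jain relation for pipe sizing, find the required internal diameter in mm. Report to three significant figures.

D ≈ 78.7 mm

Swamee-Jain (Type III): D = 0.66·[ε^1.25·(LQ²/(gh_f))^4.75 + ν·Q^9.4·(L/(gh_f))^5.2]^0.04
LQ²/(gh_f) = 2.254×10^-4; L/(gh_f) = 5.419
Term 1 = ε^1.25·(…)^4.75 = 3.13×10^-25; Term 2 = ν·Q^9.4·(…)^5.2 = 7.94×10^-24
D = 0.66·(3.13×10^-25 + 7.94×10^-24)^0.04 = 0.07874 m = 78.7 mm
Check: V = 1.32 m/s, Re = 2.21×10^5, f = 0.01546, h_f = 28.1 m ≈ 30.1 m ✓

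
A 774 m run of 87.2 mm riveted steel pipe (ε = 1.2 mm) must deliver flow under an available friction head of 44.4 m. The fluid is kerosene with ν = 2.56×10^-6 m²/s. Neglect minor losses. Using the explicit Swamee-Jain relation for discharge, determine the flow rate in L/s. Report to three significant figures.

Q ≈ 8.99 L/s

Swamee-Jain (Type II): Q = -0.965·√(gD⁵h_f/L)·ln[ε/(3.7D) + √(3.17ν²L/(gD³h_f))]
√(gD⁵h_f/L) = √(9.81·0.0872⁵·44.4/774) = 0.001684
ε/(3.7D) = 0.00372; √(3.17ν²L/(gD³h_f)) = 2.36×10^-4
Q = -0.965·0.001684·ln(0.003955) = 0.008993 m³/s
Check: V = 1.51 m/s, Re = 5.13×10^4, f = 0.04367, h_f = 44.8 m ≈ 44.4 m ✓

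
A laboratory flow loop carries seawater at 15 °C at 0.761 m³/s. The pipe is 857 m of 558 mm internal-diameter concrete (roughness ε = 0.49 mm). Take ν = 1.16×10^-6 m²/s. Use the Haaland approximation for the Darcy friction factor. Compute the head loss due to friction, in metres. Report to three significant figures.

h_f ≈ 14.6 m

V = 4Q/(πD²) = 4·0.761/(π·0.558²) = 3.112 m/s
Re = VD/ν = 3.112·0.558/1.16×10^-6 = 1.50×10^6 → turbulent
ε/D = 0.49/558 = 8.78×10^-4
Haaland: f = 0.01926
h_f = f(L/D)V²/(2g) = 0.01926·(857/0.558)·3.112²/(2·9.81) = 14.60 m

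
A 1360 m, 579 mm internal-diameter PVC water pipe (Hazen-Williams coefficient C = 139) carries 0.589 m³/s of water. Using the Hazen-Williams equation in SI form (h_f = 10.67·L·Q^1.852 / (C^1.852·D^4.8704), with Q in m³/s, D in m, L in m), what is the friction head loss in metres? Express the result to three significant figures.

h_f = 10.67·1360·0.589^1.852 / (139^1.852·0.579^4.8704) = 8.374 m

h_f ≈ 8.37 m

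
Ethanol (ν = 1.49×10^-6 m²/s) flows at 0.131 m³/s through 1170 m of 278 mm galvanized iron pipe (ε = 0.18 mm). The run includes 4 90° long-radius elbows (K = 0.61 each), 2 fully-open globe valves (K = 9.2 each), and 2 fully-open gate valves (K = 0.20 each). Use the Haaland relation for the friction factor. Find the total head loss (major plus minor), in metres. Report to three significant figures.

V = 4Q/(πD²) = 2.158 m/s; V²/2g = 0.2374 m
Re = 4.03×10^5, ε/D = 6.47×10^-4 → f = 0.01861 (Haaland)
Major: h_f = f(L/D)·V²/2g = 0.01861·4209·0.2374 = 18.60 m
Minor: ΣK = 21.2; h_m = ΣK·V²/2g = 5.042 m
Total H_L = 18.60 + 5.042 = 23.64 m

H_L ≈ 23.6 m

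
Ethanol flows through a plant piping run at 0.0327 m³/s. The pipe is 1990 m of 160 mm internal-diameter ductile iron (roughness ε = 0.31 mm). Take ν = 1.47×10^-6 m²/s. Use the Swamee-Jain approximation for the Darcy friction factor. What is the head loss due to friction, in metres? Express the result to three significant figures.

V = 4Q/(πD²) = 4·0.0327/(π·0.160²) = 1.626 m/s
Re = VD/ν = 1.626·0.160/1.47×10^-6 = 1.77×10^5 → turbulent
ε/D = 0.31/160 = 0.00194
Swamee-Jain: f = 0.02443
h_f = f(L/D)V²/(2g) = 0.02443·(1990/0.160)·1.626²/(2·9.81) = 40.96 m

h_f ≈ 41.0 m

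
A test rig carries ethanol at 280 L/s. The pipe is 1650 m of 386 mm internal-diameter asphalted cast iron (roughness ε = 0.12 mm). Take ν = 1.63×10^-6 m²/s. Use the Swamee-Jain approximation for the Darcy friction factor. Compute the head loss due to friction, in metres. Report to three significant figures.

V = 4Q/(πD²) = 4·0.280/(π·0.386²) = 2.393 m/s
Re = VD/ν = 2.393·0.386/1.63×10^-6 = 5.67×10^5 → turbulent
ε/D = 0.12/386 = 3.11×10^-4
Swamee-Jain: f = 0.01633
h_f = f(L/D)V²/(2g) = 0.01633·(1650/0.386)·2.393²/(2·9.81) = 20.36 m

h_f ≈ 20.4 m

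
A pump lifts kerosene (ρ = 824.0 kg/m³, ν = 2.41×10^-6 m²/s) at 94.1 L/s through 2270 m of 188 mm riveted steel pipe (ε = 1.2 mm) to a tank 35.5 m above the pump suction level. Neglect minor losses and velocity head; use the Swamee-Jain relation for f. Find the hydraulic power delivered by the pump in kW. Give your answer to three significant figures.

P_hyd ≈ 206 kW

V = 4Q/(πD²) = 3.390 m/s; Re = 2.64×10^5; ε/D = 0.00638; f = 0.03319
h_f = f(L/D)V²/2g = 234.7 m
Total head H = z + h_f = 35.5 + 234.7 = 270.2 m
P_hyd = ρgQH = 824.0·9.81·0.0941·270.2 = 205.5 kW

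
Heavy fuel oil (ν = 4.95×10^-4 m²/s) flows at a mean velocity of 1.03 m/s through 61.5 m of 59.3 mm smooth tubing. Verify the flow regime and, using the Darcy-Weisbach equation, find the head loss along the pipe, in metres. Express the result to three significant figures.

Re = VD/ν = 1.03·0.05930/4.95×10^-4 = 123 → laminar (Re < 2300)
f = 64/Re = 0.5187
h_f = f(L/D)V²/(2g) = 0.5187·(61.5/0.05930)·1.03²/(2·9.81) = 29.09 m

h_f ≈ 29.1 m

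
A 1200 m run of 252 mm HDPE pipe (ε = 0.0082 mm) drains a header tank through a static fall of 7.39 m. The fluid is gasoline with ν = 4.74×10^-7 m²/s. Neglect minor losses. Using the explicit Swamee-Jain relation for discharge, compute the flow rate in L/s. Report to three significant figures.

Q ≈ 77.4 L/s

Swamee-Jain (Type II): Q = -0.965·√(gD⁵h_f/L)·ln[ε/(3.7D) + √(3.17ν²L/(gD³h_f))]
√(gD⁵h_f/L) = √(9.81·0.252⁵·7.39/1200) = 0.007836
ε/(3.7D) = 8.79×10^-6; √(3.17ν²L/(gD³h_f)) = 2.71×10^-5
Q = -0.965·0.007836·ln(3.594×10^-5) = 0.07738 m³/s
Check: V = 1.55 m/s, Re = 8.25×10^5, f = 0.01266, h_f = 7.40 m ≈ 7.39 m ✓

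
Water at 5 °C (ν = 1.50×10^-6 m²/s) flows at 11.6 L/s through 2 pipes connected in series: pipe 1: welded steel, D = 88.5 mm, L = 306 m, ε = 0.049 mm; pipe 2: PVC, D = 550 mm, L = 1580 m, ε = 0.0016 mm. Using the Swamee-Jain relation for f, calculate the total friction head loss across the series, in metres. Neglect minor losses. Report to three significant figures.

Pipe 1: V = 1.886 m/s, Re = 1.11×10^5, ε/D = 5.54×10^-4, f = 0.02038, h_1 = f(L/D)V²/2g = 12.77 m
Pipe 2: V = 0.04883 m/s, Re = 1.79×10^4, ε/D = 2.91×10^-6, f = 0.02655, h_2 = f(L/D)V²/2g = 0.009269 m
Series → Q common, losses add: H = Σh = 12.78 m

H ≈ 12.8 m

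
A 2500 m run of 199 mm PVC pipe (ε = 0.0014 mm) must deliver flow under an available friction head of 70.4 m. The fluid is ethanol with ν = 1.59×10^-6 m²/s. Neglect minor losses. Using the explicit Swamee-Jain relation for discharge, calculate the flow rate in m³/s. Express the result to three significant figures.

Swamee-Jain (Type II): Q = -0.965·√(gD⁵h_f/L)·ln[ε/(3.7D) + √(3.17ν²L/(gD³h_f))]
√(gD⁵h_f/L) = √(9.81·0.199⁵·70.4/2500) = 0.009285
ε/(3.7D) = 1.90×10^-6; √(3.17ν²L/(gD³h_f)) = 6.07×10^-5
Q = -0.965·0.009285·ln(6.257×10^-5) = 0.08673 m³/s
Check: V = 2.79 m/s, Re = 3.49×10^5, f = 0.01407, h_f = 70.0 m ≈ 70.4 m ✓

Q ≈ 0.0867 m³/s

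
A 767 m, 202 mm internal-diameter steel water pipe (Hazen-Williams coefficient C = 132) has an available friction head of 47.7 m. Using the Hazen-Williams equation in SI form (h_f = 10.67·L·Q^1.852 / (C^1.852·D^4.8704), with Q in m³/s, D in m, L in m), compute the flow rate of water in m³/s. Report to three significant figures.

Q ≈ 0.122 m³/s

Rearranging: Q = [h_f·C^1.852·D^4.8704 / (10.67·L)]^(1/1.852)
Q = [47.7·132^1.852·0.202^4.8704 / (10.67·767)]^0.540 = 0.1223 m³/s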